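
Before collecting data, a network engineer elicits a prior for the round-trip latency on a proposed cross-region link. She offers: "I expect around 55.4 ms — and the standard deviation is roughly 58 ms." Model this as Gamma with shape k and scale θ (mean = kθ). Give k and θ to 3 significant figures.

k ≈ 0.912, θ ≈ 60.7

For Gamma(k, scale θ): mean = kθ, variance = kθ², so CV = 1/√k.
CV = SD/mean = 58/55.4 = 1.047, hence k = 1/CV² = 0.912.
Then θ = mean/k = 55.4/0.912 = 60.7.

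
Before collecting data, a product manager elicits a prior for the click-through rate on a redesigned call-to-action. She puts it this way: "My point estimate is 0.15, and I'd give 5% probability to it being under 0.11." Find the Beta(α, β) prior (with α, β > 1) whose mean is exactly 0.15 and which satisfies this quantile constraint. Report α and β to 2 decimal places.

With mean 0.15 fixed, write α = 0.15s, β = 0.85s where s = α+β.
Need P(θ < 0.11) = 0.05 under Beta(0.15s, 0.85s). Normal approximation: (q−m)/√(m(1−m)/s) ≈ z_{0.05} = -1.64, so s ≈ 0.15·0.85·(-1.64)²/(0.11−0.15)² = 215.6.
At s = 215.6: P(θ<0.11) ≈ 0.041. Adjusting to match 0.05 gives s ≈ 193.19.
So α = 0.15·193.19 ≈ 28.98, β = 0.85·193.19 ≈ 164.21.

α ≈ 28.98, β ≈ 164.21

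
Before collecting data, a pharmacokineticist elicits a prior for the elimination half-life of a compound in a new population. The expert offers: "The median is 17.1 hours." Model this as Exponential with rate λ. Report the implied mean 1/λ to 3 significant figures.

Exponential median = ln 2 / λ, so λ = ln 2 / 17.1 = 0.0405.
Mean = 1/λ = 24.7 hours.

mean ≈ 24.7 hours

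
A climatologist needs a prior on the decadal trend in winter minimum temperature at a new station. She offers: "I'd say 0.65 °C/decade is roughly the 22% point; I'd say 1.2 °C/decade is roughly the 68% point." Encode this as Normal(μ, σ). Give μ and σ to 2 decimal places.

The p-quantile of Normal(μ,σ) is μ + z_p·σ, with z_{0.22} = -0.7722 and z_{0.68} = 0.4677.
Eliminate σ: μ = (z₂·x₁ − z₁·x₂)/(z₂ − z₁) = (0.4677·0.65 − (-0.7722)·1.2)/1.24 = 0.99.
Then σ = (x₂ − x₁)/(z₂ − z₁) = (1.2 − 0.65)/1.24 = 0.44.

μ = 0.99, σ = 0.44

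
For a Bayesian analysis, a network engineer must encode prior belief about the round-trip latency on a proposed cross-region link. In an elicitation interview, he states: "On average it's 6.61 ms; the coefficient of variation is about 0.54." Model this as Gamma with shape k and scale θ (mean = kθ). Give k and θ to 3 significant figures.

For Gamma(k, scale θ): mean = kθ, variance = kθ², so CV = 1/√k.
CV = 0.54, hence k = 1/CV² = 3.43.
Then θ = mean/k = 6.61/3.43 = 1.93.

k ≈ 3.43, θ ≈ 1.93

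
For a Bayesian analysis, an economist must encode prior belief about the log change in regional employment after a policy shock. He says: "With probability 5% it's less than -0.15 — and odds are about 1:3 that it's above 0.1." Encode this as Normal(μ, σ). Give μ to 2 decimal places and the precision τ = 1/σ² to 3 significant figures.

For Normal(μ,σ), the p-quantile is μ + z_p·σ. Here z_{0.05} = -1.645, z_{0.75} = 0.6745.
So -0.15 = μ − 1.645σ and 0.1 = μ + 0.6745σ.
Subtracting: σ = (0.1 − -0.15)/(0.6745 − (-1.645)) = 0.11.
Then μ = -0.15 − (-1.645)·0.11 = 0.03.
Precision τ = 1/σ² = 1/0.1078² = 86.1.

μ = 0.03, τ = 86.1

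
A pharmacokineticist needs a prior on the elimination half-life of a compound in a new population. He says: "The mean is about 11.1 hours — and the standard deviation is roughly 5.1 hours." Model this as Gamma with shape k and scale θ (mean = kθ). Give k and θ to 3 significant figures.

k ≈ 4.74, θ ≈ 2.34

For Gamma(k, scale θ): mean = kθ, variance = kθ², so CV = 1/√k.
CV = SD/mean = 5.1/11.1 = 0.4595, hence k = 1/CV² = 4.74.
Then θ = mean/k = 11.1/4.74 = 2.34.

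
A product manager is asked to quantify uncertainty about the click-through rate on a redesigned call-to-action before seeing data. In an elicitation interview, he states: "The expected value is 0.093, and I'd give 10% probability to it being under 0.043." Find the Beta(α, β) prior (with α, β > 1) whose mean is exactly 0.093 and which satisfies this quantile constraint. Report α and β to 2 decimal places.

With mean 0.093 fixed, write α = 0.093s, β = 0.907s where s = α+β.
Need P(θ < 0.043) = 0.1 under Beta(0.093s, 0.907s). Normal approximation: (q−m)/√(m(1−m)/s) ≈ z_{0.1} = -1.28, so s ≈ 0.093·0.907·(-1.28)²/(0.043−0.093)² = 55.4.
At s = 55.4: P(θ<0.043) ≈ 0.072. Adjusting to match 0.1 gives s ≈ 44.70.
So α = 0.093·44.70 ≈ 4.16, β = 0.907·44.70 ≈ 40.55.

α ≈ 4.16, β ≈ 40.55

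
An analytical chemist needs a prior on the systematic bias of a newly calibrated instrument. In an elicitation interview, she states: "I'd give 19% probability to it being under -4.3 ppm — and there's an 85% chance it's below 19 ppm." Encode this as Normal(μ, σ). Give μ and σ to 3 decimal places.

The p-quantile of Normal(μ,σ) is μ + z_p·σ, with z_{0.19} = -0.8779 and z_{0.85} = 1.036.
Eliminate σ: μ = (z₂·x₁ − z₁·x₂)/(z₂ − z₁) = (1.036·-4.3 − (-0.8779)·19)/1.914 = 6.385.
Then σ = (x₂ − x₁)/(z₂ − z₁) = (19 − -4.3)/1.914 = 12.171.

μ = 6.385, σ = 12.171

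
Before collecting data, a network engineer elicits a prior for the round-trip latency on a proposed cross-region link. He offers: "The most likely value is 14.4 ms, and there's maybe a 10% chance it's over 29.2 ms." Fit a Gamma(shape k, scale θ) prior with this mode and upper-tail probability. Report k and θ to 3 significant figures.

k ≈ 4.84, θ ≈ 3.75

Gamma(k,θ) with k>1 has mode (k−1)θ, so θ = 14.4/(k−1).
Need P(X < 29.2) = 0.9 with θ tied to k this way. Start at k = 2, θ = 14.4: P(X<29.2) ≈ 0.601.
Too low — raise k to concentrate. Iterating converges to k ≈ 4.84.
Then θ = 14.4/(4.84−1) ≈ 3.75.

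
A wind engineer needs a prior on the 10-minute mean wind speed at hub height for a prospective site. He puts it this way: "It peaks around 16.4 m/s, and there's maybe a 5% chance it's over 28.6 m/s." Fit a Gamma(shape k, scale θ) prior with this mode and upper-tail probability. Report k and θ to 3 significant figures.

k ≈ 10, θ ≈ 1.82

Gamma(k,θ) with k>1 has mode (k−1)θ, so θ = 16.4/(k−1).
Need P(X < 28.6) = 0.95 with θ tied to k this way. Start at k = 2, θ = 16.4: P(X<28.6) ≈ 0.520.
Too low — raise k to concentrate. Iterating converges to k ≈ 10.
Then θ = 16.4/(10−1) ≈ 1.82.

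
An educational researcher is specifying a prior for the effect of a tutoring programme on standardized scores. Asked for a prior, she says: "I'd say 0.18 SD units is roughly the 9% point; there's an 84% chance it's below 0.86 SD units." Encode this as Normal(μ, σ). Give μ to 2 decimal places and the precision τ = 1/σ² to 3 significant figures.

The p-quantile of Normal(μ,σ) is μ + z_p·σ, with z_{0.09} = -1.341 and z_{0.84} = 0.9945.
Eliminate σ: μ = (z₂·x₁ − z₁·x₂)/(z₂ − z₁) = (0.9945·0.18 − (-1.341)·0.86)/2.335 = 0.57.
Then σ = (x₂ − x₁)/(z₂ − z₁) = (0.86 − 0.18)/2.335 = 0.29.
Precision τ = 1/σ² = 1/0.2912² = 11.8.

μ = 0.57, τ = 11.8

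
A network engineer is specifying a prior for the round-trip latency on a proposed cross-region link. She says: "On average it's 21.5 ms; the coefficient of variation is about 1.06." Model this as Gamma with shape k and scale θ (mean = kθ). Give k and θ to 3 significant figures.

k ≈ 0.89, θ ≈ 24.2

For Gamma(k, scale θ): mean = kθ, variance = kθ², so CV = 1/√k.
CV = 1.06, hence k = 1/CV² = 0.89.
Then θ = mean/k = 21.5/0.89 = 24.2.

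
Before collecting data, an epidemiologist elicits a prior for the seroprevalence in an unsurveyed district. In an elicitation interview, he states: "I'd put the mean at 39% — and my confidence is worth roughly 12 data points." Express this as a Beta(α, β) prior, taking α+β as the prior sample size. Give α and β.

Under the effective-sample-size interpretation, Beta(α, β) has prior mean α/(α+β) and prior sample size α+β.
So α+β = 12 and α/(α+β) = 0.39, giving α = 0.39·12 = 4.68 and β = 12 − 4.68 = 7.32.

α = 4.68, β = 7.32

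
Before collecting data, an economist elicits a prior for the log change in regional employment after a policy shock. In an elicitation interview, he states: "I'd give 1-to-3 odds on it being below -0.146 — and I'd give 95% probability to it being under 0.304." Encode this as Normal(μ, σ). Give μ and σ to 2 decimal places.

μ = -0.02, σ = 0.19

For Normal(μ,σ), the p-quantile is μ + z_p·σ. Here z_{0.25} = -0.6745, z_{0.95} = 1.645.
So -0.146 = μ − 0.6745σ and 0.304 = μ + 1.645σ.
Subtracting: σ = (0.304 − -0.146)/(1.645 − (-0.6745)) = 0.19.
Then μ = -0.146 − (-0.6745)·0.19 = -0.02.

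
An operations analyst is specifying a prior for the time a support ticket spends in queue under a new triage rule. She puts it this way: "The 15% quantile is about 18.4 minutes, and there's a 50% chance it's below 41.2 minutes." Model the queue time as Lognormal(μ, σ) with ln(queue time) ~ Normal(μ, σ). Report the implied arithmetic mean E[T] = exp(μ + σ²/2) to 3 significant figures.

E[T] ≈ 55.8 minutes

If T ~ Lognormal(μ,σ) then ln T ~ Normal(μ,σ), so the p-quantile of ln T is μ + z_p·σ.
ln(18.4) = 2.912 and ln(41.2) = 3.718; z_{0.15} = -1.036, z_{0.5} = 0.
σ = (3.718 − 2.912)/(0 − (-1.036)) = 0.778.
μ = 2.912 − (-1.036)·0.778 = 3.718.
E[T] = exp(μ + σ²/2) = exp(3.718 + 0.3024) = 55.8 minutes.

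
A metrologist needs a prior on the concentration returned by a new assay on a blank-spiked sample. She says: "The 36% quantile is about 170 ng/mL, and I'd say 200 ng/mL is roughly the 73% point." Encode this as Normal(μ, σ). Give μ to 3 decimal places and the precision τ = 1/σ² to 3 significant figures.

μ = 181.072, τ = 0.00105

For Normal(μ,σ), the p-quantile is μ + z_p·σ. Here z_{0.36} = -0.3585, z_{0.73} = 0.6128.
So 170 = μ − 0.3585σ and 200 = μ + 0.6128σ.
Subtracting: σ = (200 − 170)/(0.6128 − (-0.3585)) = 30.887.
Then μ = 170 − (-0.3585)·30.887 = 181.072.
Precision τ = 1/σ² = 1/30.89² = 0.00105.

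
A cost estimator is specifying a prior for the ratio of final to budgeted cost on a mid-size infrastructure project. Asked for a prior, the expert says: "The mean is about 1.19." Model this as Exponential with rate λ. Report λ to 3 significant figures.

λ ≈ 0.84

Exponential mean = 1/λ, so λ = 1/1.19 = 0.84.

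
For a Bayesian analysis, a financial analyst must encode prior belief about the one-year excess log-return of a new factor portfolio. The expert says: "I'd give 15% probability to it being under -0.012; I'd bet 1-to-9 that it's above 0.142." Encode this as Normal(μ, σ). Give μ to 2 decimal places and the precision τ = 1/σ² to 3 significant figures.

μ = 0.06, τ = 227

The p-quantile of Normal(μ,σ) is μ + z_p·σ, with z_{0.15} = -1.036 and z_{0.9} = 1.282.
Eliminate σ: μ = (z₂·x₁ − z₁·x₂)/(z₂ − z₁) = (1.282·-0.012 − (-1.036)·0.142)/2.318 = 0.06.
Then σ = (x₂ − x₁)/(z₂ − z₁) = (0.142 − -0.012)/2.318 = 0.07.
Precision τ = 1/σ² = 1/0.06644² = 227.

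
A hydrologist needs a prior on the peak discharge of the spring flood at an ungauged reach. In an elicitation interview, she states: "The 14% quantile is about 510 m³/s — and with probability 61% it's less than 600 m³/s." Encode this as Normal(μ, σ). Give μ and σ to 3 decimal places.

The p-quantile of Normal(μ,σ) is μ + z_p·σ, with z_{0.14} = -1.08 and z_{0.61} = 0.2793.
Eliminate σ: μ = (z₂·x₁ − z₁·x₂)/(z₂ − z₁) = (0.2793·510 − (-1.08)·600)/1.36 = 581.511.
Then σ = (x₂ − x₁)/(z₂ − z₁) = (600 − 510)/1.36 = 66.194.

μ = 581.511, σ = 66.194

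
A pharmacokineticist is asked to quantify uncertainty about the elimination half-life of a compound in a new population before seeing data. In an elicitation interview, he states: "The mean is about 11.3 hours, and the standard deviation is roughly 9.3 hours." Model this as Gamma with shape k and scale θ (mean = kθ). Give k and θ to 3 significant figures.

For Gamma(k, scale θ): mean = kθ, variance = kθ², so CV = 1/√k.
CV = SD/mean = 9.3/11.3 = 0.823, hence k = 1/CV² = 1.48.
Then θ = mean/k = 11.3/1.48 = 7.65.

k ≈ 1.48, θ ≈ 7.65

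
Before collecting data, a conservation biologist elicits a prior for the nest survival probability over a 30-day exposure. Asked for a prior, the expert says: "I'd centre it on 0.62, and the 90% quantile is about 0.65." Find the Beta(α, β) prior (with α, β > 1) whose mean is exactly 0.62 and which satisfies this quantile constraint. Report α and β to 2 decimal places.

α ≈ 264.18, β ≈ 161.92

With mean 0.62 fixed, write α = 0.62s, β = 0.38s where s = α+β.
Need P(θ < 0.65) = 0.9 under Beta(0.62s, 0.38s). Normal approximation: (q−m)/√(m(1−m)/s) ≈ z_{0.9} = 1.28, so s ≈ 0.62·0.38·(1.28)²/(0.65−0.62)² = 429.9.
At s = 429.9: P(θ<0.65) ≈ 0.901. Adjusting to match 0.9 gives s ≈ 426.09.
So α = 0.62·426.09 ≈ 264.18, β = 0.38·426.09 ≈ 161.92.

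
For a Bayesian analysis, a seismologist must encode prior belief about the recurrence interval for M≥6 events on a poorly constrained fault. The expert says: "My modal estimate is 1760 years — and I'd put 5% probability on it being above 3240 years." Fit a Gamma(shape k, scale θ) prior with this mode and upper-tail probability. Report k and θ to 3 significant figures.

Gamma(k,θ) with k>1 has mode (k−1)θ, so θ = 1760/(k−1).
Need P(X < 3240) = 0.95 with θ tied to k this way. Start at k = 2, θ = 1760: P(X<3240) ≈ 0.549.
Too low — raise k to concentrate. Iterating converges to k ≈ 8.48.
Then θ = 1760/(8.48−1) ≈ 235.

k ≈ 8.48, θ ≈ 235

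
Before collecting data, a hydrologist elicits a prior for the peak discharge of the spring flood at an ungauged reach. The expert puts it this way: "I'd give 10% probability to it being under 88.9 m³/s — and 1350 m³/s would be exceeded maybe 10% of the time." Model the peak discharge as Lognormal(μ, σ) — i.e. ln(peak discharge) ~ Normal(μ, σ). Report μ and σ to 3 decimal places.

If T ~ Lognormal(μ,σ) then ln T ~ Normal(μ,σ), so the p-quantile of ln T is μ + z_p·σ.
ln(88.9) = 4.488 and ln(1350) = 7.208; z_{0.1} = -1.282, z_{0.9} = 1.282.
σ = (7.208 − 4.488)/(1.282 − (-1.282)) = 1.061.
μ = 4.488 − (-1.282)·1.061 = 5.848.

μ ≈ 5.848, σ ≈ 1.061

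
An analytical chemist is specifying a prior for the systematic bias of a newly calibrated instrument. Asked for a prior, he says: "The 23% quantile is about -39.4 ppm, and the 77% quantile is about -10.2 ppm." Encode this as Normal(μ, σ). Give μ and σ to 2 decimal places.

μ = -24.80, σ = 19.76

The p-quantile of Normal(μ,σ) is μ + z_p·σ, with z_{0.23} = -0.7388 and z_{0.77} = 0.7388.
Eliminate σ: μ = (z₂·x₁ − z₁·x₂)/(z₂ − z₁) = (0.7388·-39.4 − (-0.7388)·-10.2)/1.478 = -24.80.
Then σ = (x₂ − x₁)/(z₂ − z₁) = (-10.2 − -39.4)/1.478 = 19.76.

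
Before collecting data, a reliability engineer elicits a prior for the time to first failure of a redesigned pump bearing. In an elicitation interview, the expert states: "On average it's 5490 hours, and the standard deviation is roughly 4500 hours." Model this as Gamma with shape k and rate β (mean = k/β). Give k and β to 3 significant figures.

For Gamma(k, rate β): mean = k/β, variance = k/β², so CV = 1/√k.
CV = SD/mean = 4500/5490 = 0.8197, hence k = 1/CV² = 1.49.
Then β = k/mean = 1.49/5490 = 0.000271.

k ≈ 1.49, β ≈ 0.000271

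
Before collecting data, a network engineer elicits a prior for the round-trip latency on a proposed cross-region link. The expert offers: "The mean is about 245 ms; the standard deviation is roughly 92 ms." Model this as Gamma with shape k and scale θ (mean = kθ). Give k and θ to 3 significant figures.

k ≈ 7.09, θ ≈ 34.5

For Gamma(k, scale θ): mean = kθ, variance = kθ², so CV = 1/√k.
CV = SD/mean = 92/245 = 0.3755, hence k = 1/CV² = 7.09.
Then θ = mean/k = 245/7.09 = 34.5.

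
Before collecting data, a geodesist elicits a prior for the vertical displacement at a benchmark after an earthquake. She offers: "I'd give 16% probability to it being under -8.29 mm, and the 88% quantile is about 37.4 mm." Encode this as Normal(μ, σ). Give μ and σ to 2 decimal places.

The p-quantile of Normal(μ,σ) is μ + z_p·σ, with z_{0.16} = -0.9945 and z_{0.88} = 1.175.
Eliminate σ: μ = (z₂·x₁ − z₁·x₂)/(z₂ − z₁) = (1.175·-8.29 − (-0.9945)·37.4)/2.169 = 12.65.
Then σ = (x₂ − x₁)/(z₂ − z₁) = (37.4 − -8.29)/2.169 = 21.06.

μ = 12.65, σ = 21.06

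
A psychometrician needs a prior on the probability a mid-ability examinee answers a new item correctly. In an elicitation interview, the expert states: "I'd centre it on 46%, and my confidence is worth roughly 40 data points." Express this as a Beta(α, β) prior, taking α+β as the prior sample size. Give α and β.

α = 18.4, β = 21.6

Under the effective-sample-size interpretation, Beta(α, β) has prior mean α/(α+β) and prior sample size α+β.
So α+β = 40 and α/(α+β) = 0.46, giving α = 0.46·40 = 18.4 and β = 40 − 18.4 = 21.6.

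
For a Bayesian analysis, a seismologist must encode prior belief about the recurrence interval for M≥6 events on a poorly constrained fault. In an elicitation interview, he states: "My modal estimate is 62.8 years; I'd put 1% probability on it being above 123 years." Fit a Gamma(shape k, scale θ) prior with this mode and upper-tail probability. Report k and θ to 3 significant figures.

Gamma(k,θ) with k>1 has mode (k−1)θ, so θ = 62.8/(k−1).
Need P(X < 123) = 0.99 with θ tied to k this way. Start at k = 2, θ = 62.8: P(X<123) ≈ 0.583.
Too low — raise k to concentrate. Iterating converges to k ≈ 11.9.
Then θ = 62.8/(11.9−1) ≈ 5.76.

k ≈ 11.9, θ ≈ 5.76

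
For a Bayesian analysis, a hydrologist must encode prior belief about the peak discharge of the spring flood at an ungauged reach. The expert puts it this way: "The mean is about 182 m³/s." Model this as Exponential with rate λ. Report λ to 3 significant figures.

λ ≈ 0.00549

Exponential mean = 1/λ, so λ = 1/182.0 = 0.00549.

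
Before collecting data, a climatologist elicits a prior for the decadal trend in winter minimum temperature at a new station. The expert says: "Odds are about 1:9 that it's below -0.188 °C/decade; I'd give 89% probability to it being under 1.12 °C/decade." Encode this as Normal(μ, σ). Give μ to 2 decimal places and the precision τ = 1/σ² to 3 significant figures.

μ = 0.48, τ = 3.68

The p-quantile of Normal(μ,σ) is μ + z_p·σ, with z_{0.1} = -1.282 and z_{0.89} = 1.227.
Eliminate σ: μ = (z₂·x₁ − z₁·x₂)/(z₂ − z₁) = (1.227·-0.188 − (-1.282)·1.12)/2.508 = 0.48.
Then σ = (x₂ − x₁)/(z₂ − z₁) = (1.12 − -0.188)/2.508 = 0.52.
Precision τ = 1/σ² = 1/0.5215² = 3.68.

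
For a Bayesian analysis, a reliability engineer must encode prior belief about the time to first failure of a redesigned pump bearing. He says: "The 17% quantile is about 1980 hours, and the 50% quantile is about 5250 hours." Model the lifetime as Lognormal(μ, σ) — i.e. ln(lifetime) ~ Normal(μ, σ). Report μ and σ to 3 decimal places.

If T ~ Lognormal(μ,σ) then ln T ~ Normal(μ,σ), so the p-quantile of ln T is μ + z_p·σ.
ln(1980) = 7.591 and ln(5250) = 8.566; z_{0.17} = -0.9542, z_{0.5} = 0.
σ = (8.566 − 7.591)/(0 − (-0.9542)) = 1.022.
μ = 7.591 − (-0.9542)·1.022 = 8.566.

μ ≈ 8.566, σ ≈ 1.022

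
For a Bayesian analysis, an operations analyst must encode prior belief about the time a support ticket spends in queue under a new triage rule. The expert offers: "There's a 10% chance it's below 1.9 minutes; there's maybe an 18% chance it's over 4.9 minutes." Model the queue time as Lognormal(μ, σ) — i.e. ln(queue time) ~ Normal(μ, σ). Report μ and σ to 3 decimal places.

If T ~ Lognormal(μ,σ) then ln T ~ Normal(μ,σ), so the p-quantile of ln T is μ + z_p·σ.
ln(1.9) = 0.6419 and ln(4.9) = 1.589; z_{0.1} = -1.282, z_{0.82} = 0.9154.
σ = (1.589 − 0.6419)/(0.9154 − (-1.282)) = 0.431.
μ = 0.6419 − (-1.282)·0.431 = 1.195.

μ ≈ 1.195, σ ≈ 0.431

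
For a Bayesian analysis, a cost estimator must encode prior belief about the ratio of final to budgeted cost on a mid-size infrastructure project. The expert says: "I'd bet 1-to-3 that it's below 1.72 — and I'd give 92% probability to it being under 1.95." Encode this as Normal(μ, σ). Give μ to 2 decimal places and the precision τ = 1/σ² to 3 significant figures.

μ = 1.79, τ = 81.8

For Normal(μ,σ), the p-quantile is μ + z_p·σ. Here z_{0.25} = -0.6745, z_{0.92} = 1.405.
So 1.72 = μ − 0.6745σ and 1.95 = μ + 1.405σ.
Subtracting: σ = (1.95 − 1.72)/(1.405 − (-0.6745)) = 0.11.
Then μ = 1.72 − (-0.6745)·0.11 = 1.79.
Precision τ = 1/σ² = 1/0.1106² = 81.8.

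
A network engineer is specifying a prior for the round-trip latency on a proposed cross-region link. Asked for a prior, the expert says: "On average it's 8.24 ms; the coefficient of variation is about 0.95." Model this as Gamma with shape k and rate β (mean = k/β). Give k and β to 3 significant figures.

k ≈ 1.11, β ≈ 0.134

For Gamma(k, rate β): mean = k/β, variance = k/β², so CV = 1/√k.
CV = 0.95, hence k = 1/CV² = 1.11.
Then β = k/mean = 1.11/8.24 = 0.134.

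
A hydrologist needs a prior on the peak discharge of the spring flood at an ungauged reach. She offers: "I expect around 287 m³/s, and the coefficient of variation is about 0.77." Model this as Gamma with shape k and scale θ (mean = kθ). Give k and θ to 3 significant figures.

For Gamma(k, scale θ): mean = kθ, variance = kθ², so CV = 1/√k.
CV = 0.77, hence k = 1/CV² = 1.69.
Then θ = mean/k = 287/1.69 = 170.

k ≈ 1.69, θ ≈ 170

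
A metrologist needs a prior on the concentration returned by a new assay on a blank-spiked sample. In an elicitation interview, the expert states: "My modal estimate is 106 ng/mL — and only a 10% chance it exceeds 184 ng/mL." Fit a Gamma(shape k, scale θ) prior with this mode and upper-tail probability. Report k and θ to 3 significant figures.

Gamma(k,θ) with k>1 has mode (k−1)θ, so θ = 106/(k−1).
Need P(X < 184) = 0.9 with θ tied to k this way. Start at k = 2, θ = 106: P(X<184) ≈ 0.518.
Too low — raise k to concentrate. Iterating converges to k ≈ 7.24.
Then θ = 106/(7.24−1) ≈ 17.

k ≈ 7.24, θ ≈ 17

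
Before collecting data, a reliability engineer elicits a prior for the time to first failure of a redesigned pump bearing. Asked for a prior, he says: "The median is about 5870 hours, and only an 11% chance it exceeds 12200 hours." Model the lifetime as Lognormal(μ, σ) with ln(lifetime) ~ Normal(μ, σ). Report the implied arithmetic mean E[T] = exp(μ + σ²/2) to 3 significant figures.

If T ~ Lognormal(μ,σ) then ln T ~ Normal(μ,σ), so the p-quantile of ln T is μ + z_p·σ.
ln(5870) = 8.678 and ln(12200) = 9.409; z_{0.5} = 0, z_{0.89} = 1.227.
σ = (9.409 − 8.678)/(1.227 − (0)) = 0.596.
μ = 8.678 − (0)·0.596 = 8.678.
E[T] = exp(μ + σ²/2) = exp(8.678 + 0.1779) = 7010 hours.

E[T] ≈ 7010 hours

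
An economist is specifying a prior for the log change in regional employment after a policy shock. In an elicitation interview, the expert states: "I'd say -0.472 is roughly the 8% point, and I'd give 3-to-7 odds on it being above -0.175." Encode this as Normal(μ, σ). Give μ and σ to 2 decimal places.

μ = -0.26, σ = 0.15

For Normal(μ,σ), the p-quantile is μ + z_p·σ. Here z_{0.08} = -1.405, z_{0.7} = 0.5244.
So -0.472 = μ − 1.405σ and -0.175 = μ + 0.5244σ.
Subtracting: σ = (-0.175 − -0.472)/(0.5244 − (-1.405)) = 0.15.
Then μ = -0.472 − (-1.405)·0.15 = -0.26.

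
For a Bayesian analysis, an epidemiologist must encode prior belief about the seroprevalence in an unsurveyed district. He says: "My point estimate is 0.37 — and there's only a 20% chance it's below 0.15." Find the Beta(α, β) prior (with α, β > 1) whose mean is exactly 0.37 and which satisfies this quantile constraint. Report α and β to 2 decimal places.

α ≈ 1.29, β ≈ 2.20

With mean 0.37 fixed, write α = 0.37s, β = 0.63s where s = α+β.
Need P(θ < 0.15) = 0.2 under Beta(0.37s, 0.63s). Normal approximation: (q−m)/√(m(1−m)/s) ≈ z_{0.2} = -0.842, so s ≈ 0.37·0.63·(-0.842)²/(0.15−0.37)² = 3.4.
At s = 3.4: P(θ<0.15) ≈ 0.203. Adjusting to match 0.2 gives s ≈ 3.48.
So α = 0.37·3.48 ≈ 1.29, β = 0.63·3.48 ≈ 2.20.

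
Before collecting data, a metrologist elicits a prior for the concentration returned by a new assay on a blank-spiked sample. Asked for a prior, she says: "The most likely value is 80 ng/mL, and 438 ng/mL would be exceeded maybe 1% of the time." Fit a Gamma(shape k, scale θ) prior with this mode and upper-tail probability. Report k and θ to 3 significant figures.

Gamma(k,θ) with k>1 has mode (k−1)θ, so θ = 80/(k−1).
Need P(X < 438) = 0.99 with θ tied to k this way. Start at k = 2, θ = 80: P(X<438) ≈ 0.973.
Too low — raise k to concentrate. Iterating converges to k ≈ 2.32.
Then θ = 80/(2.32−1) ≈ 60.7.

k ≈ 2.32, θ ≈ 60.7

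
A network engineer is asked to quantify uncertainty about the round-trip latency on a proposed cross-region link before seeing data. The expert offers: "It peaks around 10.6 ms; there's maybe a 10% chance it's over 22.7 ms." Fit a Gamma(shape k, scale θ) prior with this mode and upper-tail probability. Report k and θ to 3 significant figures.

Gamma(k,θ) with k>1 has mode (k−1)θ, so θ = 10.6/(k−1).
Need P(X < 22.7) = 0.9 with θ tied to k this way. Start at k = 2, θ = 10.6: P(X<22.7) ≈ 0.631.
Too low — raise k to concentrate. Iterating converges to k ≈ 4.31.
Then θ = 10.6/(4.31−1) ≈ 3.2.

k ≈ 4.31, θ ≈ 3.2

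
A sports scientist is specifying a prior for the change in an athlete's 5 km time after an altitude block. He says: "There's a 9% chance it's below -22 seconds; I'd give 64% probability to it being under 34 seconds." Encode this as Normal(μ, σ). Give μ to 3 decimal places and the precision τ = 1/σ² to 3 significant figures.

μ = 22.186, τ = 0.000921

For Normal(μ,σ), the p-quantile is μ + z_p·σ. Here z_{0.09} = -1.341, z_{0.64} = 0.3585.
So -22 = μ − 1.341σ and 34 = μ + 0.3585σ.
Subtracting: σ = (34 − -22)/(0.3585 − (-1.341)) = 32.956.
Then μ = -22 − (-1.341)·32.956 = 22.186.
Precision τ = 1/σ² = 1/32.96² = 0.000921.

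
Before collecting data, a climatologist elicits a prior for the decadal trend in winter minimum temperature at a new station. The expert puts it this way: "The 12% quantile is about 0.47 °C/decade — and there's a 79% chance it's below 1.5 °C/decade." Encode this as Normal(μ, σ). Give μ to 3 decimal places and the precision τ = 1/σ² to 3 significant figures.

For Normal(μ,σ), the p-quantile is μ + z_p·σ. Here z_{0.12} = -1.175, z_{0.79} = 0.8064.
So 0.47 = μ − 1.175σ and 1.5 = μ + 0.8064σ.
Subtracting: σ = (1.5 − 0.47)/(0.8064 − (-1.175)) = 0.520.
Then μ = 0.47 − (-1.175)·0.520 = 1.081.
Precision τ = 1/σ² = 1/0.5198² = 3.7.

μ = 1.081, τ = 3.7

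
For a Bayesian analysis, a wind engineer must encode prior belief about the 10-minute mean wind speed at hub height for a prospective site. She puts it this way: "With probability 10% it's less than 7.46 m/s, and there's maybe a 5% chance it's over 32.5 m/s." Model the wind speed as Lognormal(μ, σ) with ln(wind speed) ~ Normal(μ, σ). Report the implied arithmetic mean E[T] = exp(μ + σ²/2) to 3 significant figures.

If T ~ Lognormal(μ,σ) then ln T ~ Normal(μ,σ), so the p-quantile of ln T is μ + z_p·σ.
ln(7.46) = 2.01 and ln(32.5) = 3.481; z_{0.1} = -1.282, z_{0.95} = 1.645.
σ = (3.481 − 2.01)/(1.645 − (-1.282)) = 0.503.
μ = 2.01 − (-1.282)·0.503 = 2.654.
E[T] = exp(μ + σ²/2) = exp(2.654 + 0.1265) = 16.1 m/s.

E[T] ≈ 16.1 m/s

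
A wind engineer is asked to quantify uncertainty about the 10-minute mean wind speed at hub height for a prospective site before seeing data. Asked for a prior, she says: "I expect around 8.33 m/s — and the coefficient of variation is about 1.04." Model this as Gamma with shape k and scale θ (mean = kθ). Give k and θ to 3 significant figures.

For Gamma(k, scale θ): mean = kθ, variance = kθ², so CV = 1/√k.
CV = 1.04, hence k = 1/CV² = 0.925.
Then θ = mean/k = 8.33/0.925 = 9.01.

k ≈ 0.925, θ ≈ 9.01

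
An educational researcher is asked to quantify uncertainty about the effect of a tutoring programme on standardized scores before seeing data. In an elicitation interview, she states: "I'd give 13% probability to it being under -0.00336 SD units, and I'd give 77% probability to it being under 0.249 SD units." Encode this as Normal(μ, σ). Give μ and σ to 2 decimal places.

The p-quantile of Normal(μ,σ) is μ + z_p·σ, with z_{0.13} = -1.126 and z_{0.77} = 0.7388.
Eliminate σ: μ = (z₂·x₁ − z₁·x₂)/(z₂ − z₁) = (0.7388·-0.00336 − (-1.126)·0.249)/1.865 = 0.15.
Then σ = (x₂ − x₁)/(z₂ − z₁) = (0.249 − -0.00336)/1.865 = 0.14.

μ = 0.15, σ = 0.14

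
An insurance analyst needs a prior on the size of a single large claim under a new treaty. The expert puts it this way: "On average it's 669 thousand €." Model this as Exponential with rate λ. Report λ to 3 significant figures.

Exponential mean = 1/λ, so λ = 1/669.0 = 0.00149.

λ ≈ 0.00149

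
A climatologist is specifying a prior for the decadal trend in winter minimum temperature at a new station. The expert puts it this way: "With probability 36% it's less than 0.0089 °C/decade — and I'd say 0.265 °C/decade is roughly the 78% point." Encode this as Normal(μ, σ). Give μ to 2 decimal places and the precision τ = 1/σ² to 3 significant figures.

The p-quantile of Normal(μ,σ) is μ + z_p·σ, with z_{0.36} = -0.3585 and z_{0.78} = 0.7722.
Eliminate σ: μ = (z₂·x₁ − z₁·x₂)/(z₂ − z₁) = (0.7722·0.0089 − (-0.3585)·0.265)/1.131 = 0.09.
Then σ = (x₂ − x₁)/(z₂ − z₁) = (0.265 − 0.0089)/1.131 = 0.23.
Precision τ = 1/σ² = 1/0.2265² = 19.5.

μ = 0.09, τ = 19.5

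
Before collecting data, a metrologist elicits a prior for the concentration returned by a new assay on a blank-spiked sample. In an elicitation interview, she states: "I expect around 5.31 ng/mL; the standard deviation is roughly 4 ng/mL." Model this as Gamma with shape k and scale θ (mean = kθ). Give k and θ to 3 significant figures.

For Gamma(k, scale θ): mean = kθ, variance = kθ², so CV = 1/√k.
CV = SD/mean = 4/5.31 = 0.7533, hence k = 1/CV² = 1.76.
Then θ = mean/k = 5.31/1.76 = 3.01.

k ≈ 1.76, θ ≈ 3.01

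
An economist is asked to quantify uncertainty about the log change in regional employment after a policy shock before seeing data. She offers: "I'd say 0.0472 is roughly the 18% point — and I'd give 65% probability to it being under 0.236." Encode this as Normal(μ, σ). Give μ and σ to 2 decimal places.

For Normal(μ,σ), the p-quantile is μ + z_p·σ. Here z_{0.18} = -0.9154, z_{0.65} = 0.3853.
So 0.0472 = μ − 0.9154σ and 0.236 = μ + 0.3853σ.
Subtracting: σ = (0.236 − 0.0472)/(0.3853 − (-0.9154)) = 0.15.
Then μ = 0.0472 − (-0.9154)·0.15 = 0.18.

μ = 0.18, σ = 0.15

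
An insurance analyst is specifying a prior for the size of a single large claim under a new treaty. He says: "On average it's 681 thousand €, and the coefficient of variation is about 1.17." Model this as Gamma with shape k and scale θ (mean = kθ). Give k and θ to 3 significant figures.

k ≈ 0.731, θ ≈ 932

For Gamma(k, scale θ): mean = kθ, variance = kθ², so CV = 1/√k.
CV = 1.17, hence k = 1/CV² = 0.731.
Then θ = mean/k = 681/0.731 = 932.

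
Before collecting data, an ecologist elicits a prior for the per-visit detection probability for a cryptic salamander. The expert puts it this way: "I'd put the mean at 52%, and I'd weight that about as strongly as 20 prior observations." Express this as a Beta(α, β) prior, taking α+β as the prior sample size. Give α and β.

Under the effective-sample-size interpretation, Beta(α, β) has prior mean α/(α+β) and prior sample size α+β.
So α+β = 20 and α/(α+β) = 0.52, giving α = 0.52·20 = 10.4 and β = 20 − 10.4 = 9.6.

α = 10.4, β = 9.6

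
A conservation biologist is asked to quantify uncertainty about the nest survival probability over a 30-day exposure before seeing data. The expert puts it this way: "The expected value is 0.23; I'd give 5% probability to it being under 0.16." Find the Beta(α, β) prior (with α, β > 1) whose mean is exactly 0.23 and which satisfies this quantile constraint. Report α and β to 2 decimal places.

α ≈ 20.09, β ≈ 67.27

With mean 0.23 fixed, write α = 0.23s, β = 0.77s where s = α+β.
Need P(θ < 0.16) = 0.05 under Beta(0.23s, 0.77s). Normal approximation: (q−m)/√(m(1−m)/s) ≈ z_{0.05} = -1.64, so s ≈ 0.23·0.77·(-1.64)²/(0.16−0.23)² = 97.8.
At s = 97.8: P(θ<0.16) ≈ 0.040. Adjusting to match 0.05 gives s ≈ 87.36.
So α = 0.23·87.36 ≈ 20.09, β = 0.77·87.36 ≈ 67.27.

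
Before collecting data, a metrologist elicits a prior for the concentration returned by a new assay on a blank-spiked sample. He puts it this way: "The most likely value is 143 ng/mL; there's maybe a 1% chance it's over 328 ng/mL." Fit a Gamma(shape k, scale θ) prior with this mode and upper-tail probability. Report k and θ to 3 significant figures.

Gamma(k,θ) with k>1 has mode (k−1)θ, so θ = 143/(k−1).
Need P(X < 328) = 0.99 with θ tied to k this way. Start at k = 2, θ = 143: P(X<328) ≈ 0.668.
Too low — raise k to concentrate. Iterating converges to k ≈ 7.94.
Then θ = 143/(7.94−1) ≈ 20.6.

k ≈ 7.94, θ ≈ 20.6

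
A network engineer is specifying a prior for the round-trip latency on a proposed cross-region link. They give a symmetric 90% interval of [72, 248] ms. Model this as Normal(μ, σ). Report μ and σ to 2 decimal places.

μ = 160.00, σ = 53.50

A symmetric 90% interval runs μ ± z·σ with z = 1.645.
Half-width = 88, so σ = 88/1.645 = 53.50.
μ is the interval midpoint, 160.00.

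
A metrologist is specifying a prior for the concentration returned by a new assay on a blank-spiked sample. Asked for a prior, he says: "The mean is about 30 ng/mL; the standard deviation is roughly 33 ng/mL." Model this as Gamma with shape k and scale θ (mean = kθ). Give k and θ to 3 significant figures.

For Gamma(k, scale θ): mean = kθ, variance = kθ², so CV = 1/√k.
CV = SD/mean = 33/30 = 1.1, hence k = 1/CV² = 0.826.
Then θ = mean/k = 30/0.826 = 36.3.

k ≈ 0.826, θ ≈ 36.3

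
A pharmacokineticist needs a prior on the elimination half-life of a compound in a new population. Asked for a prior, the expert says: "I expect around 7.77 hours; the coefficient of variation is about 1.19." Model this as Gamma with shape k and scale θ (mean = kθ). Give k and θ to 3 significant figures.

k ≈ 0.706, θ ≈ 11

For Gamma(k, scale θ): mean = kθ, variance = kθ², so CV = 1/√k.
CV = 1.19, hence k = 1/CV² = 0.706.
Then θ = mean/k = 7.77/0.706 = 11.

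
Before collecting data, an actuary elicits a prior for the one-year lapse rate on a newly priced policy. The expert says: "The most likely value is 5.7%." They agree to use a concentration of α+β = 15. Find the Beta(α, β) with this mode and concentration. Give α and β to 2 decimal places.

For α,β > 1 the Beta mode is (α−1)/(α+β−2). With α+β = 15, the mode is (α−1)/13.
Set (α−1)/13 = 0.057 → α = 1 + 0.057·13 = 1.74.
β = 15 − α = 13.26.

α = 1.74, β = 13.26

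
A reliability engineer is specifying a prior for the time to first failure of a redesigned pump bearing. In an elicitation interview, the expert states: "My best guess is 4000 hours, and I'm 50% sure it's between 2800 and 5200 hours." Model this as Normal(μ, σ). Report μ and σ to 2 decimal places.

μ = 4000.00, σ = 1779.12

A symmetric 50% interval runs μ ± z·σ with z = 0.6745.
Half-width = 1200, so σ = 1200/0.6745 = 1779.12.
μ is the stated best guess, 4000.00.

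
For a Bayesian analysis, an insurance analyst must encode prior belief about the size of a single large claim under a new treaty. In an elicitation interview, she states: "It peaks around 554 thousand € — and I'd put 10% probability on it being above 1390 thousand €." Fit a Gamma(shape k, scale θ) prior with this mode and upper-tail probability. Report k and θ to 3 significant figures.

Gamma(k,θ) with k>1 has mode (k−1)θ, so θ = 554/(k−1).
Need P(X < 1390) = 0.9 with θ tied to k this way. Start at k = 2, θ = 554: P(X<1390) ≈ 0.715.
Too low — raise k to concentrate. Iterating converges to k ≈ 3.27.
Then θ = 554/(3.27−1) ≈ 244.

k ≈ 3.27, θ ≈ 244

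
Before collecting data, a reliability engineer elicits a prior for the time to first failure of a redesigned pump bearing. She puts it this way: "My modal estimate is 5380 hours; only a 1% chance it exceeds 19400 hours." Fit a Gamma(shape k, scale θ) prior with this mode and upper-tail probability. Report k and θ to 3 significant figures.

Gamma(k,θ) with k>1 has mode (k−1)θ, so θ = 5380/(k−1).
Need P(X < 19400) = 0.99 with θ tied to k this way. Start at k = 2, θ = 5380: P(X<19400) ≈ 0.875.
Too low — raise k to concentrate. Iterating converges to k ≈ 3.61.
Then θ = 5380/(3.61−1) ≈ 2060.

k ≈ 3.61, θ ≈ 2060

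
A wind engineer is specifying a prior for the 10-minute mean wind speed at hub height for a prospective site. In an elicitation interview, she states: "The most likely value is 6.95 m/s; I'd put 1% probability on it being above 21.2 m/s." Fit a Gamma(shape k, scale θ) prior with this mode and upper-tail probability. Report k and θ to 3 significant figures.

Gamma(k,θ) with k>1 has mode (k−1)θ, so θ = 6.95/(k−1).
Need P(X < 21.2) = 0.99 with θ tied to k this way. Start at k = 2, θ = 6.95: P(X<21.2) ≈ 0.808.
Too low — raise k to concentrate. Iterating converges to k ≈ 4.6.
Then θ = 6.95/(4.6−1) ≈ 1.93.

k ≈ 4.6, θ ≈ 1.93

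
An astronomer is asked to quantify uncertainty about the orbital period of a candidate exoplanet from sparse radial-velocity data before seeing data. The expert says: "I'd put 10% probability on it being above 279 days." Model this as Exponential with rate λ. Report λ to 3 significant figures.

P(T > 279.0) = e^(−λ·279.0) = 0.1, so λ = −ln(0.1)/279.0 = 0.00825.

λ ≈ 0.00825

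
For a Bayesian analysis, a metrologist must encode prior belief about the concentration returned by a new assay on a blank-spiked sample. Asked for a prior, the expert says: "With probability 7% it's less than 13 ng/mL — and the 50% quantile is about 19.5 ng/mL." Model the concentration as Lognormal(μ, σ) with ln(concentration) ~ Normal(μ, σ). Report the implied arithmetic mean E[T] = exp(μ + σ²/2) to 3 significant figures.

E[T] ≈ 20.3 ng/mL

If T ~ Lognormal(μ,σ) then ln T ~ Normal(μ,σ), so the p-quantile of ln T is μ + z_p·σ.
ln(13) = 2.565 and ln(19.5) = 2.97; z_{0.07} = -1.476, z_{0.5} = 0.
σ = (2.97 − 2.565)/(0 − (-1.476)) = 0.275.
μ = 2.565 − (-1.476)·0.275 = 2.970.
E[T] = exp(μ + σ²/2) = exp(2.970 + 0.0377) = 20.3 ng/mL.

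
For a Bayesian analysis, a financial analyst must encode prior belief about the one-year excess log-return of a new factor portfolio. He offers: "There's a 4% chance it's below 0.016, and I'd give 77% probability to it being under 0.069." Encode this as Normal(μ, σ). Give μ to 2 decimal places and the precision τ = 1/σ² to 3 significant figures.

The p-quantile of Normal(μ,σ) is μ + z_p·σ, with z_{0.04} = -1.751 and z_{0.77} = 0.7388.
Eliminate σ: μ = (z₂·x₁ − z₁·x₂)/(z₂ − z₁) = (0.7388·0.016 − (-1.751)·0.069)/2.49 = 0.05.
Then σ = (x₂ − x₁)/(z₂ − z₁) = (0.069 − 0.016)/2.49 = 0.02.
Precision τ = 1/σ² = 1/0.02129² = 2210.

μ = 0.05, τ = 2210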